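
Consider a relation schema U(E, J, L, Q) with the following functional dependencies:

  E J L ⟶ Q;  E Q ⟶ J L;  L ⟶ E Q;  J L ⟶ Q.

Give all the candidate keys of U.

{L}, {E, Q}

{L}⁺: L→EQ adds E, Q; EQ→JL adds J → {E, J, L, Q}.
{E, Q}⁺: EQ→JL adds J, L → {E, J, L, Q}. Minimal: {Q}⁺ = {Q}; {E}⁺ = {E} — none reach the full schema.
Any other superkey contains one of these as a subset, so there are no further candidate keys.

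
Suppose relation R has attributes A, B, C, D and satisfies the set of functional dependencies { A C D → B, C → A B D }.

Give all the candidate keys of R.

Attribute C never appears on the right-hand side of any dependency, so C must belong to every candidate key.
{C}⁺ = {A, B, C, D}, which is all of the schema, so {C} is the only candidate key.

C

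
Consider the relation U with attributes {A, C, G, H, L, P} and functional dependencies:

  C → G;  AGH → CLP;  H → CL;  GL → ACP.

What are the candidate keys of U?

{H}

Attribute H never appears on the right-hand side of any dependency, so H must belong to every candidate key.
{H}⁺ = {A, C, G, H, L, P}, which is all of the schema, so {H} is the only candidate key.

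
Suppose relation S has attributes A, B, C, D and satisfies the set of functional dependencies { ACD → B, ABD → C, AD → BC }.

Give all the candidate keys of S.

Attributes A, D never appear on any right-hand side, so every candidate key must contain {A, D}.
{A, D}⁺ = {A, B, C, D}, which is all of the schema, so {A, D} is the only candidate key.

{A, D}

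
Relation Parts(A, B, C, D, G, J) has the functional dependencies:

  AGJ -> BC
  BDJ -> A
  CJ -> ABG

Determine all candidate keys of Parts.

{C, D, J}⁺: CJ→ABG adds A, B, G → {A, B, C, D, G, J}. Minimal: {D, J}⁺ = {D, J}; {C, J}⁺ = {A, B, C, G, J}; {C, D}⁺ = {C, D} — none reach the full schema.
{A, D, G, J}⁺: AGJ→BC adds B, C → {A, B, C, D, G, J}. Minimal: {D, G, J}⁺ = {D, G, J}; {A, G, J}⁺ = {A, B, C, G, J}; {A, D, J}⁺ = {A, D, J}; … — none reach the full schema.
{B, D, G, J}⁺: BDJ→A adds A; AGJ→BC adds C → {A, B, C, D, G, J}. Minimal: {D, G, J}⁺ = {D, G, J}; {B, G, J}⁺ = {B, G, J}; {B, D, J}⁺ = {A, B, D, J}; … — none reach the full schema.

CDJ; ADGJ; BDGJ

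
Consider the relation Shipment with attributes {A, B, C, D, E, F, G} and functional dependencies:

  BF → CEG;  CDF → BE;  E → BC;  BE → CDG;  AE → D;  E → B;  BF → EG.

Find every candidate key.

(A, B, F), (A, E, F), (A, C, D, F)

{A, B, F}⁺: BF→CEG adds C, E, G; BE→CDG adds D → {A, B, C, D, E, F, G}. Minimal: {B, F}⁺ = {B, C, D, E, F, G}; {A, F}⁺ = {A, F}; {A, B}⁺ = {A, B} — none reach the full schema.
{A, E, F}⁺: E→BC adds B, C; BE→CDG adds D, G → {A, B, C, D, E, F, G}. Minimal: {E, F}⁺ = {B, C, D, E, F, G}; {A, F}⁺ = {A, F}; {A, E}⁺ = {A, B, C, D, E, G} — none reach the full schema.
{A, C, D, F}⁺: CDF→BE adds B, E; BE→CDG adds G → {A, B, C, D, E, F, G}. Minimal: {C, D, F}⁺ = {B, C, D, E, F, G}; {A, D, F}⁺ = {A, D, F}; {A, C, F}⁺ = {A, C, F}; … — none reach the full schema.
Any other superkey contains one of these as a subset, so there are no further candidate keys.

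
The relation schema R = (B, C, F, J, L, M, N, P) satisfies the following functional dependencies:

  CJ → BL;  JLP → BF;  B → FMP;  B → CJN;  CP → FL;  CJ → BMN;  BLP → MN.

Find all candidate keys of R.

{B}, {C, J}, {J, L, P}

{B}⁺: B→FMP adds F, M, P; B→CJN adds C, J, N; CP→FL adds L → {B, C, F, J, L, M, N, P}.
{C, J}⁺: CJ→BL adds B, L; B→FMP adds F, M, P; B→CJN adds N → {B, C, F, J, L, M, N, P}.
{J, L, P}⁺: JLP→BF adds B, F; B→FMP adds M; B→CJN adds C, N → {B, C, F, J, L, M, N, P}.
Any other superkey contains one of these as a subset, so there are no further candidate keys.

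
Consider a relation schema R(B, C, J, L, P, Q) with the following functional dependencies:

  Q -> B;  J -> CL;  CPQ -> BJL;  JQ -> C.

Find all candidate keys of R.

CPQ, JPQ

Attributes P, Q never appear on any right-hand side, so every candidate key must contain {P, Q}.
{P, Q}⁺ = {B, P, Q}, which is not all of the schema, so we must add further attributes.
{C, P, Q}⁺: Q→B adds B; CPQ→BJL adds J, L → {B, C, J, L, P, Q}. Minimal: {P, Q}⁺ = {B, P, Q}; {C, Q}⁺ = {B, C, Q}; {C, P}⁺ = {C, P} — none reach the full schema.
{J, P, Q}⁺: Q→B adds B; J→CL adds C, L → {B, C, J, L, P, Q}. Minimal: {P, Q}⁺ = {B, P, Q}; {J, Q}⁺ = {B, C, J, L, Q}; {J, P}⁺ = {C, J, L, P} — none reach the full schema.
Any other superkey contains one of these as a subset, so there are no further candidate keys.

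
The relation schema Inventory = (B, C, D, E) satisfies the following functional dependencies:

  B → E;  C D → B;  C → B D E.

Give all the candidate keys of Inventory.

Attribute C never appears on the right-hand side of any dependency, so C must belong to every candidate key.
{C}⁺ = {B, C, D, E}, which is all of the schema, so {C} is the only candidate key.

(C)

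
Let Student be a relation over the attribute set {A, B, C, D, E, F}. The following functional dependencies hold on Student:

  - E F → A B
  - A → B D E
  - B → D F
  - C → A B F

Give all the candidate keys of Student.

(C)

Attribute C never appears on the right-hand side of any dependency, so C must belong to every candidate key.
{C}⁺ = {A, B, C, D, E, F}, which is all of the schema, so {C} is the only candidate key.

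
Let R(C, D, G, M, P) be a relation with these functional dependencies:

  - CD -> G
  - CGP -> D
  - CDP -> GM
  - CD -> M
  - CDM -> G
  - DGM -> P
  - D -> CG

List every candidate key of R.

{D}⁺: D→CG adds C, G; CD→M adds M; DGM→P adds P → {C, D, G, M, P}.
{C, G, P}⁺: CGP→D adds D; CDP→GM adds M → {C, D, G, M, P}. Minimal: {G, P}⁺ = {G, P}; {C, P}⁺ = {C, P}; {C, G}⁺ = {C, G} — none reach the full schema.

{D}, {C, G, P}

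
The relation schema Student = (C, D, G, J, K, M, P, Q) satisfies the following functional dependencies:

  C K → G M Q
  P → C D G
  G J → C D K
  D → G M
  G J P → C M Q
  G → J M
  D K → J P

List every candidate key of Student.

{D}⁺: D→GM adds G, M; G→JM adds J; GJ→CDK adds C, K; DK→JP adds P; CK→GMQ adds Q → {C, D, G, J, K, M, P, Q}.
{G}⁺: G→JM adds J, M; GJ→CDK adds C, D, K; DK→JP adds P; CK→GMQ adds Q → {C, D, G, J, K, M, P, Q}.
{P}⁺: P→CDG adds C, D, G; D→GM adds M; G→JM adds J; GJ→CDK adds K; GJP→CMQ adds Q → {C, D, G, J, K, M, P, Q}.
{C, K}⁺: CK→GMQ adds G, M, Q; G→JM adds J; GJ→CDK adds D; DK→JP adds P → {C, D, G, J, K, M, P, Q}. Minimal: {K}⁺ = {K}; {C}⁺ = {C} — none reach the full schema.

{D}; {G}; {P}; {C, K}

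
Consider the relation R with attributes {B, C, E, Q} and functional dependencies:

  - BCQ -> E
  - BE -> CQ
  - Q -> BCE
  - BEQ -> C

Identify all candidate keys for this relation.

{Q}⁺: Q→BCE adds B, C, E → {B, C, E, Q}.
{B, E}⁺: BE→CQ adds C, Q → {B, C, E, Q}. Minimal: {E}⁺ = {E}; {B}⁺ = {B} — none reach the full schema.
Any other superkey contains one of these as a subset, so there are no further candidate keys.

{Q}; {B, E}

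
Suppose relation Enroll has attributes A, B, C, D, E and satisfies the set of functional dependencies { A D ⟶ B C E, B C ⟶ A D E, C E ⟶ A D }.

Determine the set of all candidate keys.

{A, D}⁺: AD→BCE adds B, C, E → {A, B, C, D, E}.
{B, C}⁺: BC→ADE adds A, D, E → {A, B, C, D, E}.
{C, E}⁺: CE→AD adds A, D; AD→BCE adds B → {A, B, C, D, E}.
Any other superkey contains one of these as a subset, so there are no further candidate keys.

{A, D}, {B, C}, {C, E}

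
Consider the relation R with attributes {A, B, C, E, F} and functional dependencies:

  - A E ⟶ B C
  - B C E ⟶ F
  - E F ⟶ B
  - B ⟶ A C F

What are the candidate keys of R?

{A, E}, {B, E}, {E, F}

Attribute E never appears on the right-hand side of any dependency, so E must belong to every candidate key.
{E}⁺ = {E}, which is not all of the schema, so we must add further attributes.
{A, E}⁺: AE→BC adds B, C; BCE→F adds F → {A, B, C, E, F}.
{B, E}⁺: B→ACF adds A, C, F → {A, B, C, E, F}.
{E, F}⁺: EF→B adds B; B→ACF adds A, C → {A, B, C, E, F}.
Any other superkey contains one of these as a subset, so there are no further candidate keys.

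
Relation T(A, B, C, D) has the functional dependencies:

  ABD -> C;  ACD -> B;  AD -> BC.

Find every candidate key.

Attributes A, D never appear on any right-hand side, so every candidate key must contain {A, D}.
{A, D}⁺ = {A, B, C, D}, which is all of the schema, so {A, D} is the only candidate key.

AD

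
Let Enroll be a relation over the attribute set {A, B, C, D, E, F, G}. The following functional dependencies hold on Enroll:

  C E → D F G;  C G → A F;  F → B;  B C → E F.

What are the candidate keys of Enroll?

{B, C}, {C, E}, {C, F}, {C, G}

Attribute C never appears on the right-hand side of any dependency, so C must belong to every candidate key.
{C}⁺ = {C}, which is not all of the schema, so we must add further attributes.
{B, C}⁺: BC→EF adds E, F; CE→DFG adds D, G; CG→AF adds A → {A, B, C, D, E, F, G}. Minimal: {C}⁺ = {C}; {B}⁺ = {B} — none reach the full schema.
{C, E}⁺: CE→DFG adds D, F, G; CG→AF adds A; F→B adds B → {A, B, C, D, E, F, G}. Minimal: {E}⁺ = {E}; {C}⁺ = {C} — none reach the full schema.
{C, F}⁺: F→B adds B; BC→EF adds E; CE→DFG adds D, G; CG→AF adds A → {A, B, C, D, E, F, G}. Minimal: {F}⁺ = {B, F}; {C}⁺ = {C} — none reach the full schema.
{C, G}⁺: CG→AF adds A, F; F→B adds B; BC→EF adds E; CE→DFG adds D → {A, B, C, D, E, F, G}. Minimal: {G}⁺ = {G}; {C}⁺ = {C} — none reach the full schema.
Any other superkey contains one of these as a subset, so there are no further candidate keys.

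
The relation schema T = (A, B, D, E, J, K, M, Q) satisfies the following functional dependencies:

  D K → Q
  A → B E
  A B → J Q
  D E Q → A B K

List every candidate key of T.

Attributes D, M never appear on any right-hand side, so every candidate key must contain {D, M}.
{D, M}⁺ = {D, M}, which is not all of the schema, so we must add further attributes.
{A, D, M}⁺: A→BE adds B, E; AB→JQ adds J, Q; DEQ→ABK adds K → {A, B, D, E, J, K, M, Q}. Minimal: {D, M}⁺ = {D, M}; {A, M}⁺ = {A, B, E, J, M, Q}; {A, D}⁺ = {A, B, D, E, J, K, Q} — none reach the full schema.
{D, E, K, M}⁺: DK→Q adds Q; DEQ→ABK adds A, B; AB→JQ adds J → {A, B, D, E, J, K, M, Q}. Minimal: {E, K, M}⁺ = {E, K, M}; {D, K, M}⁺ = {D, K, M, Q}; {D, E, M}⁺ = {D, E, M}; … — none reach the full schema.
{D, E, M, Q}⁺: DEQ→ABK adds A, B, K; AB→JQ adds J → {A, B, D, E, J, K, M, Q}. Minimal: {E, M, Q}⁺ = {E, M, Q}; {D, M, Q}⁺ = {D, M, Q}; {D, E, Q}⁺ = {A, B, D, E, J, K, Q}; … — none reach the full schema.
Any other superkey contains one of these as a subset, so there are no further candidate keys.

(A, D, M), (D, E, K, M), (D, E, M, Q)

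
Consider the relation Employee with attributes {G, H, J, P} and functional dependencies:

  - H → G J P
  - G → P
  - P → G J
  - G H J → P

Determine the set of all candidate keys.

(H)

{H}⁺: H→GJP adds G, J, P → {G, H, J, P}.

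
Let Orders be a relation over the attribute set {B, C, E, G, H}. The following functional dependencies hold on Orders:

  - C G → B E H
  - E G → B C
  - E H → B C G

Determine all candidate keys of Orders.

{C, G}; {E, G}; {E, H}

{C, G}⁺: CG→BEH adds B, E, H → {B, C, E, G, H}. Minimal: {G}⁺ = {G}; {C}⁺ = {C} — none reach the full schema.
{E, G}⁺: EG→BC adds B, C; CG→BEH adds H → {B, C, E, G, H}. Minimal: {G}⁺ = {G}; {E}⁺ = {E} — none reach the full schema.
{E, H}⁺: EH→BCG adds B, C, G → {B, C, E, G, H}. Minimal: {H}⁺ = {H}; {E}⁺ = {E} — none reach the full schema.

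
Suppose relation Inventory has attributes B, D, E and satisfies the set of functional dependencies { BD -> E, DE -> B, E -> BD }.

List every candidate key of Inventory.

{E}, {B, D}

{E}⁺: E→BD adds B, D → {B, D, E}.
{B, D}⁺: BD→E adds E → {B, D, E}. Minimal: {D}⁺ = {D}; {B}⁺ = {B} — none reach the full schema.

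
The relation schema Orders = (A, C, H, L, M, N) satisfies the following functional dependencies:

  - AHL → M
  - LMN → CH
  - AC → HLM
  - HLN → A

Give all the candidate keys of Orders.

Attribute N never appears on the right-hand side of any dependency, so N must belong to every candidate key.
{N}⁺ = {N}, which is not all of the schema, so we must add further attributes.
{A, C, N}⁺: AC→HLM adds H, L, M → {A, C, H, L, M, N}. Minimal: {C, N}⁺ = {C, N}; {A, N}⁺ = {A, N}; {A, C}⁺ = {A, C, H, L, M} — none reach the full schema.
{H, L, N}⁺: HLN→A adds A; AHL→M adds M; LMN→CH adds C → {A, C, H, L, M, N}. Minimal: {L, N}⁺ = {L, N}; {H, N}⁺ = {H, N}; {H, L}⁺ = {H, L} — none reach the full schema.
{L, M, N}⁺: LMN→CH adds C, H; HLN→A adds A → {A, C, H, L, M, N}. Minimal: {M, N}⁺ = {M, N}; {L, N}⁺ = {L, N}; {L, M}⁺ = {L, M} — none reach the full schema.

ACN, HLN, LMN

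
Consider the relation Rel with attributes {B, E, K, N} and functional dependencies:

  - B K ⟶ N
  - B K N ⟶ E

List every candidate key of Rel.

(B, K)

Attributes B, K never appear on any right-hand side, so every candidate key must contain {B, K}.
{B, K}⁺ = {B, E, K, N}, which is all of the schema, so {B, K} is the only candidate key.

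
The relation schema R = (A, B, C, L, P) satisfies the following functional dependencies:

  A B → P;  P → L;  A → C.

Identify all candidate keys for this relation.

(A, B)

Attributes A, B never appear on any right-hand side, so every candidate key must contain {A, B}.
{A, B}⁺ = {A, B, C, L, P}, which is all of the schema, so {A, B} is the only candidate key.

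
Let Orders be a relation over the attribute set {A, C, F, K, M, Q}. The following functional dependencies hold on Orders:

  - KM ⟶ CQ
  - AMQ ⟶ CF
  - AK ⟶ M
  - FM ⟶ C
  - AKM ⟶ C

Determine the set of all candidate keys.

{A, K}

Attributes A, K never appear on any right-hand side, so every candidate key must contain {A, K}.
{A, K}⁺ = {A, C, F, K, M, Q}, which is all of the schema, so {A, K} is the only candidate key.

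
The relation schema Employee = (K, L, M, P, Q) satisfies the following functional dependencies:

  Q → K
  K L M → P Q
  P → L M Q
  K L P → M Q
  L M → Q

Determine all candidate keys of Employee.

{P}; {L, M}

{P}⁺: P→LMQ adds L, M, Q; Q→K adds K → {K, L, M, P, Q}.
{L, M}⁺: LM→Q adds Q; Q→K adds K; KLM→PQ adds P → {K, L, M, P, Q}. Minimal: {M}⁺ = {M}; {L}⁺ = {L} — none reach the full schema.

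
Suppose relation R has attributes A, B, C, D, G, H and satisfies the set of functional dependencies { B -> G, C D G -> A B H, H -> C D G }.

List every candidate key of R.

{H}, {B, C, D}, {C, D, G}

{H}⁺: H→CDG adds C, D, G; CDG→ABH adds A, B → {A, B, C, D, G, H}.
{B, C, D}⁺: B→G adds G; CDG→ABH adds A, H → {A, B, C, D, G, H}. Minimal: {C, D}⁺ = {C, D}; {B, D}⁺ = {B, D, G}; {B, C}⁺ = {B, C, G} — none reach the full schema.
{C, D, G}⁺: CDG→ABH adds A, B, H → {A, B, C, D, G, H}. Minimal: {D, G}⁺ = {D, G}; {C, G}⁺ = {C, G}; {C, D}⁺ = {C, D} — none reach the full schema.
Any other superkey contains one of these as a subset, so there are no further candidate keys.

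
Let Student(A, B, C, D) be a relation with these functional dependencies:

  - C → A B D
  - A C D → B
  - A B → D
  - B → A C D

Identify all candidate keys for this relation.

(B), (C)

{B}⁺: B→ACD adds A, C, D → {A, B, C, D}.
{C}⁺: C→ABD adds A, B, D → {A, B, C, D}.
Any other superkey contains one of these as a subset, so there are no further candidate keys.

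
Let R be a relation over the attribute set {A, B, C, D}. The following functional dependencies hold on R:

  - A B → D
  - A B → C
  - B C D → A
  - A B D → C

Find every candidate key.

{A, B}; {B, C, D}

Attribute B never appears on the right-hand side of any dependency, so B must belong to every candidate key.
{B}⁺ = {B}, which is not all of the schema, so we must add further attributes.
{A, B}⁺: AB→D adds D; AB→C adds C → {A, B, C, D}. Minimal: {B}⁺ = {B}; {A}⁺ = {A} — none reach the full schema.
{B, C, D}⁺: BCD→A adds A → {A, B, C, D}. Minimal: {C, D}⁺ = {C, D}; {B, D}⁺ = {B, D}; {B, C}⁺ = {B, C} — none reach the full schema.
Any other superkey contains one of these as a subset, so there are no further candidate keys.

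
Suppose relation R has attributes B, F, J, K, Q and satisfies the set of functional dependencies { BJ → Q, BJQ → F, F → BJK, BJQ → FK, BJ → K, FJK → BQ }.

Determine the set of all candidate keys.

{F}, {B, J}

{F}⁺: F→BJK adds B, J, K; FJK→BQ adds Q → {B, F, J, K, Q}.
{B, J}⁺: BJ→Q adds Q; BJQ→F adds F; F→BJK adds K → {B, F, J, K, Q}. Minimal: {J}⁺ = {J}; {B}⁺ = {B} — none reach the full schema.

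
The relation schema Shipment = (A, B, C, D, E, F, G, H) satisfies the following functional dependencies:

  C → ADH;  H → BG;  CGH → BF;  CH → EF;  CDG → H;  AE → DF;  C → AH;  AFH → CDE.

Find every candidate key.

C, AEH, AFH

{C}⁺: C→ADH adds A, D, H; H→BG adds B, G; CGH→BF adds F; CH→EF adds E → {A, B, C, D, E, F, G, H}.
{A, E, H}⁺: H→BG adds B, G; AE→DF adds D, F; AFH→CDE adds C → {A, B, C, D, E, F, G, H}. Minimal: {E, H}⁺ = {B, E, G, H}; {A, H}⁺ = {A, B, G, H}; {A, E}⁺ = {A, D, E, F} — none reach the full schema.
{A, F, H}⁺: H→BG adds B, G; AFH→CDE adds C, D, E → {A, B, C, D, E, F, G, H}. Minimal: {F, H}⁺ = {B, F, G, H}; {A, H}⁺ = {A, B, G, H}; {A, F}⁺ = {A, F} — none reach the full schema.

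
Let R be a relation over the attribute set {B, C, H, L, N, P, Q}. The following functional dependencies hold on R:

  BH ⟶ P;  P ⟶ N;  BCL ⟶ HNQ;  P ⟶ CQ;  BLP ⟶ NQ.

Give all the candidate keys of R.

{B, C, L}, {B, H, L}, {B, L, P}

Attributes B, L never appear on any right-hand side, so every candidate key must contain {B, L}.
{B, L}⁺ = {B, L}, which is not all of the schema, so we must add further attributes.
{B, C, L}⁺: BCL→HNQ adds H, N, Q; BH→P adds P → {B, C, H, L, N, P, Q}. Minimal: {C, L}⁺ = {C, L}; {B, L}⁺ = {B, L}; {B, C}⁺ = {B, C} — none reach the full schema.
{B, H, L}⁺: BH→P adds P; P→N adds N; P→CQ adds C, Q → {B, C, H, L, N, P, Q}. Minimal: {H, L}⁺ = {H, L}; {B, L}⁺ = {B, L}; {B, H}⁺ = {B, C, H, N, P, Q} — none reach the full schema.
{B, L, P}⁺: P→N adds N; P→CQ adds C, Q; BCL→HNQ adds H → {B, C, H, L, N, P, Q}. Minimal: {L, P}⁺ = {C, L, N, P, Q}; {B, P}⁺ = {B, C, N, P, Q}; {B, L}⁺ = {B, L} — none reach the full schema.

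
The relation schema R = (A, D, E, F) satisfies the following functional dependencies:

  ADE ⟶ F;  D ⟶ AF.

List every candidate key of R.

Attributes D, E never appear on any right-hand side, so every candidate key must contain {D, E}.
{D, E}⁺ = {A, D, E, F}, which is all of the schema, so {D, E} is the only candidate key.

{D, E}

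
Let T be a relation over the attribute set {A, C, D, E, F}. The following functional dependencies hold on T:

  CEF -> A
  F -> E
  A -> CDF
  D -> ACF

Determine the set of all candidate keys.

{A}⁺: A→CDF adds C, D, F; F→E adds E → {A, C, D, E, F}.
{D}⁺: D→ACF adds A, C, F; F→E adds E → {A, C, D, E, F}.
{C, F}⁺: F→E adds E; CEF→A adds A; A→CDF adds D → {A, C, D, E, F}. Minimal: {F}⁺ = {E, F}; {C}⁺ = {C} — none reach the full schema.

{A}; {D}; {C, F}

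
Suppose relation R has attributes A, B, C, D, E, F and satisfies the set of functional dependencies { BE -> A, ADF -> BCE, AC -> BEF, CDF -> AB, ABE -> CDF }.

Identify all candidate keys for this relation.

{A, C}, {B, E}, {A, D, F}, {C, D, F}

{A, C}⁺: AC→BEF adds B, E, F; ABE→CDF adds D → {A, B, C, D, E, F}.
{B, E}⁺: BE→A adds A; ABE→CDF adds C, D, F → {A, B, C, D, E, F}.
{A, D, F}⁺: ADF→BCE adds B, C, E → {A, B, C, D, E, F}.
{C, D, F}⁺: CDF→AB adds A, B; ADF→BCE adds E → {A, B, C, D, E, F}.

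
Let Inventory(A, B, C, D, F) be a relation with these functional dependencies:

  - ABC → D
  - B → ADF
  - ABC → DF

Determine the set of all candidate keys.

{B, C}

Attributes B, C never appear on any right-hand side, so every candidate key must contain {B, C}.
{B, C}⁺ = {A, B, C, D, F}, which is all of the schema, so {B, C} is the only candidate key.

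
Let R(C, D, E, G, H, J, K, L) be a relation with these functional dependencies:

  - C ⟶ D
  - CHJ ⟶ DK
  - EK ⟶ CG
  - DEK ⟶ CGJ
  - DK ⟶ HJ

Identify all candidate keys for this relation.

Attributes E, L never appear on any right-hand side, so every candidate key must contain {E, L}.
{E, L}⁺ = {E, L}, which is not all of the schema, so we must add further attributes.
{E, K, L}⁺: EK→CG adds C, G; C→D adds D; DEK→CGJ adds J; DK→HJ adds H → {C, D, E, G, H, J, K, L}.
{C, E, H, J, L}⁺: C→D adds D; CHJ→DK adds K; EK→CG adds G → {C, D, E, G, H, J, K, L}.
Any other superkey contains one of these as a subset, so there are no further candidate keys.

{E, K, L}; {C, E, H, J, L}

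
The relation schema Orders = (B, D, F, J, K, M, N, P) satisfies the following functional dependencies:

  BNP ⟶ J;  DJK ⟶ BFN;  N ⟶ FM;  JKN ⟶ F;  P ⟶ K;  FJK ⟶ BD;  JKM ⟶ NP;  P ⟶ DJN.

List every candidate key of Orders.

{P}⁺: P→K adds K; P→DJN adds D, J, N; DJK→BFN adds B, F; N→FM adds M → {B, D, F, J, K, M, N, P}.
{D, J, K}⁺: DJK→BFN adds B, F, N; N→FM adds M; JKM→NP adds P → {B, D, F, J, K, M, N, P}. Minimal: {J, K}⁺ = {J, K}; {D, K}⁺ = {D, K}; {D, J}⁺ = {D, J} — none reach the full schema.
{F, J, K}⁺: FJK→BD adds B, D; DJK→BFN adds N; N→FM adds M; JKM→NP adds P → {B, D, F, J, K, M, N, P}. Minimal: {J, K}⁺ = {J, K}; {F, K}⁺ = {F, K}; {F, J}⁺ = {F, J} — none reach the full schema.
{J, K, M}⁺: JKM→NP adds N, P; P→DJN adds D; DJK→BFN adds B, F → {B, D, F, J, K, M, N, P}. Minimal: {K, M}⁺ = {K, M}; {J, M}⁺ = {J, M}; {J, K}⁺ = {J, K} — none reach the full schema.
{J, K, N}⁺: N→FM adds F, M; FJK→BD adds B, D; JKM→NP adds P → {B, D, F, J, K, M, N, P}. Minimal: {K, N}⁺ = {F, K, M, N}; {J, N}⁺ = {F, J, M, N}; {J, K}⁺ = {J, K} — none reach the full schema.
Any other superkey contains one of these as a subset, so there are no further candidate keys.

{P}, {D, J, K}, {F, J, K}, {J, K, M}, {J, K, N}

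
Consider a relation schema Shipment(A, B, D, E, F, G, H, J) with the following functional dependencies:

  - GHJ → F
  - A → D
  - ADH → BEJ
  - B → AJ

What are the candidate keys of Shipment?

Attributes G, H never appear on any right-hand side, so every candidate key must contain {G, H}.
{G, H}⁺ = {G, H}, which is not all of the schema, so we must add further attributes.
{A, G, H}⁺: A→D adds D; ADH→BEJ adds B, E, J; GHJ→F adds F → {A, B, D, E, F, G, H, J}. Minimal: {G, H}⁺ = {G, H}; {A, H}⁺ = {A, B, D, E, H, J}; {A, G}⁺ = {A, D, G} — none reach the full schema.
{B, G, H}⁺: B→AJ adds A, J; GHJ→F adds F; A→D adds D; ADH→BEJ adds E → {A, B, D, E, F, G, H, J}. Minimal: {G, H}⁺ = {G, H}; {B, H}⁺ = {A, B, D, E, H, J}; {B, G}⁺ = {A, B, D, G, J} — none reach the full schema.

(A, G, H); (B, G, H)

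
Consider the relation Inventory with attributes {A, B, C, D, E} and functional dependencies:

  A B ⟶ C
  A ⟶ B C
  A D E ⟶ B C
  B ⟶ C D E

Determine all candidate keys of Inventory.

Attribute A never appears on the right-hand side of any dependency, so A must belong to every candidate key.
{A}⁺ = {A, B, C, D, E}, which is all of the schema, so {A} is the only candidate key.

(A)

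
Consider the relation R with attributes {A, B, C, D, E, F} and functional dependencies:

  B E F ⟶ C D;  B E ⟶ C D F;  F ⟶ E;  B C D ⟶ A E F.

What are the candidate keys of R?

(B, E); (B, F); (B, C, D)

Attribute B never appears on the right-hand side of any dependency, so B must belong to every candidate key.
{B}⁺ = {B}, which is not all of the schema, so we must add further attributes.
{B, E}⁺: BE→CDF adds C, D, F; BCD→AEF adds A → {A, B, C, D, E, F}.
{B, F}⁺: F→E adds E; BEF→CD adds C, D; BCD→AEF adds A → {A, B, C, D, E, F}.
{B, C, D}⁺: BCD→AEF adds A, E, F → {A, B, C, D, E, F}.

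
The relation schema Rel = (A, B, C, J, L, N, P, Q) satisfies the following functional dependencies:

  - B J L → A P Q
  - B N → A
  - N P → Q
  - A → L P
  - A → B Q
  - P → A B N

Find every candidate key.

Attributes C, J never appear on any right-hand side, so every candidate key must contain {C, J}.
{C, J}⁺ = {C, J}, which is not all of the schema, so we must add further attributes.
{A, C, J}⁺: A→LP adds L, P; A→BQ adds B, Q; P→ABN adds N → {A, B, C, J, L, N, P, Q}. Minimal: {C, J}⁺ = {C, J}; {A, J}⁺ = {A, B, J, L, N, P, Q}; {A, C}⁺ = {A, B, C, L, N, P, Q} — none reach the full schema.
{C, J, P}⁺: P→ABN adds A, B, N; NP→Q adds Q; A→LP adds L → {A, B, C, J, L, N, P, Q}. Minimal: {J, P}⁺ = {A, B, J, L, N, P, Q}; {C, P}⁺ = {A, B, C, L, N, P, Q}; {C, J}⁺ = {C, J} — none reach the full schema.
{B, C, J, L}⁺: BJL→APQ adds A, P, Q; P→ABN adds N → {A, B, C, J, L, N, P, Q}. Minimal: {C, J, L}⁺ = {C, J, L}; {B, J, L}⁺ = {A, B, J, L, N, P, Q}; {B, C, L}⁺ = {B, C, L}; … — none reach the full schema.
{B, C, J, N}⁺: BN→A adds A; A→LP adds L, P; A→BQ adds Q → {A, B, C, J, L, N, P, Q}. Minimal: {C, J, N}⁺ = {C, J, N}; {B, J, N}⁺ = {A, B, J, L, N, P, Q}; {B, C, N}⁺ = {A, B, C, L, N, P, Q}; … — none reach the full schema.
Any other superkey contains one of these as a subset, so there are no further candidate keys.

(A, C, J); (C, J, P); (B, C, J, L); (B, C, J, N)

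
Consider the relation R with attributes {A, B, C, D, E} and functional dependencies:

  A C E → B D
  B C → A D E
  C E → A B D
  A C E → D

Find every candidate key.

BC, CE

Attribute C never appears on the right-hand side of any dependency, so C must belong to every candidate key.
{C}⁺ = {C}, which is not all of the schema, so we must add further attributes.
{B, C}⁺: BC→ADE adds A, D, E → {A, B, C, D, E}. Minimal: {C}⁺ = {C}; {B}⁺ = {B} — none reach the full schema.
{C, E}⁺: CE→ABD adds A, B, D → {A, B, C, D, E}. Minimal: {E}⁺ = {E}; {C}⁺ = {C} — none reach the full schema.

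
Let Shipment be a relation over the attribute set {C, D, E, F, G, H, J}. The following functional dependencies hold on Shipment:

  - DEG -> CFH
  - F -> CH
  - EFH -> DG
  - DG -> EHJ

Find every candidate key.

{D, G}, {E, F}

{D, G}⁺: DG→EHJ adds E, H, J; DEG→CFH adds C, F → {C, D, E, F, G, H, J}. Minimal: {G}⁺ = {G}; {D}⁺ = {D} — none reach the full schema.
{E, F}⁺: F→CH adds C, H; EFH→DG adds D, G; DG→EHJ adds J → {C, D, E, F, G, H, J}. Minimal: {F}⁺ = {C, F, H}; {E}⁺ = {E} — none reach the full schema.
Any other superkey contains one of these as a subset, so there are no further candidate keys.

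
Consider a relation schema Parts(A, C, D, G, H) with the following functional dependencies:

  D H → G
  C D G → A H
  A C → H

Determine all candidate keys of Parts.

Attributes C, D never appear on any right-hand side, so every candidate key must contain {C, D}.
{C, D}⁺ = {C, D}, which is not all of the schema, so we must add further attributes.
{A, C, D}⁺: AC→H adds H; DH→G adds G → {A, C, D, G, H}. Minimal: {C, D}⁺ = {C, D}; {A, D}⁺ = {A, D}; {A, C}⁺ = {A, C, H} — none reach the full schema.
{C, D, G}⁺: CDG→AH adds A, H → {A, C, D, G, H}. Minimal: {D, G}⁺ = {D, G}; {C, G}⁺ = {C, G}; {C, D}⁺ = {C, D} — none reach the full schema.
{C, D, H}⁺: DH→G adds G; CDG→AH adds A → {A, C, D, G, H}. Minimal: {D, H}⁺ = {D, G, H}; {C, H}⁺ = {C, H}; {C, D}⁺ = {C, D} — none reach the full schema.
Any other superkey contains one of these as a subset, so there are no further candidate keys.

(A, C, D), (C, D, G), (C, D, H)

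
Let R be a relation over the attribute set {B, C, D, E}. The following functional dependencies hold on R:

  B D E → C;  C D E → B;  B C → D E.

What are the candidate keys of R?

BC; BDE; CDE

{B, C}⁺: BC→DE adds D, E → {B, C, D, E}. Minimal: {C}⁺ = {C}; {B}⁺ = {B} — none reach the full schema.
{B, D, E}⁺: BDE→C adds C → {B, C, D, E}. Minimal: {D, E}⁺ = {D, E}; {B, E}⁺ = {B, E}; {B, D}⁺ = {B, D} — none reach the full schema.
{C, D, E}⁺: CDE→B adds B → {B, C, D, E}. Minimal: {D, E}⁺ = {D, E}; {C, E}⁺ = {C, E}; {C, D}⁺ = {C, D} — none reach the full schema.
Any other superkey contains one of these as a subset, so there are no further candidate keys.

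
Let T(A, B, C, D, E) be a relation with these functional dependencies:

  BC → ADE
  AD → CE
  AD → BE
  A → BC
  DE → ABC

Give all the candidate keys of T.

{A}⁺: A→BC adds B, C; BC→ADE adds D, E → {A, B, C, D, E}.
{B, C}⁺: BC→ADE adds A, D, E → {A, B, C, D, E}. Minimal: {C}⁺ = {C}; {B}⁺ = {B} — none reach the full schema.
{D, E}⁺: DE→ABC adds A, B, C → {A, B, C, D, E}. Minimal: {E}⁺ = {E}; {D}⁺ = {D} — none reach the full schema.
Any other superkey contains one of these as a subset, so there are no further candidate keys.

(A); (B, C); (D, E)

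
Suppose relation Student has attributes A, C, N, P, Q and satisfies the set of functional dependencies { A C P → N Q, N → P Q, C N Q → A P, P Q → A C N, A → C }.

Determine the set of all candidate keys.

{N}, {A, P}, {P, Q}

{N}⁺: N→PQ adds P, Q; PQ→ACN adds A, C → {A, C, N, P, Q}.
{A, P}⁺: A→C adds C; ACP→NQ adds N, Q → {A, C, N, P, Q}. Minimal: {P}⁺ = {P}; {A}⁺ = {A, C} — none reach the full schema.
{P, Q}⁺: PQ→ACN adds A, C, N → {A, C, N, P, Q}. Minimal: {Q}⁺ = {Q}; {P}⁺ = {P} — none reach the full schema.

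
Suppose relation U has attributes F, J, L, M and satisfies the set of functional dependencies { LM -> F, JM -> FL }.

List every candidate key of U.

Attributes J, M never appear on any right-hand side, so every candidate key must contain {J, M}.
{J, M}⁺ = {F, J, L, M}, which is all of the schema, so {J, M} is the only candidate key.

JM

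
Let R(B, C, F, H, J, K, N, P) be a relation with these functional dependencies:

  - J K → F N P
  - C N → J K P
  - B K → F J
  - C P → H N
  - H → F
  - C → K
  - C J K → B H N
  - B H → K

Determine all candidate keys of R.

{B, C}; {C, J}; {C, N}; {C, P}

Attribute C never appears on the right-hand side of any dependency, so C must belong to every candidate key.
{C}⁺ = {C, K}, which is not all of the schema, so we must add further attributes.
{B, C}⁺: C→K adds K; BK→FJ adds F, J; CJK→BHN adds H, N; JK→FNP adds P → {B, C, F, H, J, K, N, P}. Minimal: {C}⁺ = {C, K}; {B}⁺ = {B} — none reach the full schema.
{C, J}⁺: C→K adds K; CJK→BHN adds B, H, N; JK→FNP adds F, P → {B, C, F, H, J, K, N, P}. Minimal: {J}⁺ = {J}; {C}⁺ = {C, K} — none reach the full schema.
{C, N}⁺: CN→JKP adds J, K, P; CP→HN adds H; H→F adds F; CJK→BHN adds B → {B, C, F, H, J, K, N, P}. Minimal: {N}⁺ = {N}; {C}⁺ = {C, K} — none reach the full schema.
{C, P}⁺: CP→HN adds H, N; H→F adds F; C→K adds K; CN→JKP adds J; CJK→BHN adds B → {B, C, F, H, J, K, N, P}. Minimal: {P}⁺ = {P}; {C}⁺ = {C, K} — none reach the full schema.
Any other superkey contains one of these as a subset, so there are no further candidate keys.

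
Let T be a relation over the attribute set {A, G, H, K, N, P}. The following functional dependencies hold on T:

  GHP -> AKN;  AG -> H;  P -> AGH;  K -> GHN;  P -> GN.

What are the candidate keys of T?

(P)

Attribute P never appears on the right-hand side of any dependency, so P must belong to every candidate key.
{P}⁺ = {A, G, H, K, N, P}, which is all of the schema, so {P} is the only candidate key.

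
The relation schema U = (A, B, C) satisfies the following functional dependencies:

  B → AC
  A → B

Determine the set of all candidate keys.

{A}⁺: A→B adds B; B→AC adds C → {A, B, C}.
{B}⁺: B→AC adds A, C → {A, B, C}.
Any other superkey contains one of these as a subset, so there are no further candidate keys.

{A}, {B}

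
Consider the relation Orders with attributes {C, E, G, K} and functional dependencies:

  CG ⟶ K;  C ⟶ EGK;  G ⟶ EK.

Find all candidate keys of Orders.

Attribute C never appears on the right-hand side of any dependency, so C must belong to every candidate key.
{C}⁺ = {C, E, G, K}, which is all of the schema, so {C} is the only candidate key.

(C)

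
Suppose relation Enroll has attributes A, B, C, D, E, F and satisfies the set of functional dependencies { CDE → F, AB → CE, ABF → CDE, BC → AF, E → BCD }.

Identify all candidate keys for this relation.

E, AB, BC

{E}⁺: E→BCD adds B, C, D; CDE→F adds F; BC→AF adds A → {A, B, C, D, E, F}.
{A, B}⁺: AB→CE adds C, E; BC→AF adds F; E→BCD adds D → {A, B, C, D, E, F}. Minimal: {B}⁺ = {B}; {A}⁺ = {A} — none reach the full schema.
{B, C}⁺: BC→AF adds A, F; AB→CE adds E; ABF→CDE adds D → {A, B, C, D, E, F}. Minimal: {C}⁺ = {C}; {B}⁺ = {B} — none reach the full schema.
Any other superkey contains one of these as a subset, so there are no further candidate keys.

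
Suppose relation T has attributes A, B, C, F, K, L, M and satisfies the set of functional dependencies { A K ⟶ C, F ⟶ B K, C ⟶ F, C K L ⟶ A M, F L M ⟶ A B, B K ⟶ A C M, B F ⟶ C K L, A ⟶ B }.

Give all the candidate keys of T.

{C}⁺: C→F adds F; F→BK adds B, K; BK→ACM adds A, M; BF→CKL adds L → {A, B, C, F, K, L, M}.
{F}⁺: F→BK adds B, K; BK→ACM adds A, C, M; BF→CKL adds L → {A, B, C, F, K, L, M}.
{A, K}⁺: AK→C adds C; C→F adds F; A→B adds B; BK→ACM adds M; BF→CKL adds L → {A, B, C, F, K, L, M}. Minimal: {K}⁺ = {K}; {A}⁺ = {A, B} — none reach the full schema.
{B, K}⁺: BK→ACM adds A, C, M; C→F adds F; BF→CKL adds L → {A, B, C, F, K, L, M}. Minimal: {K}⁺ = {K}; {B}⁺ = {B} — none reach the full schema.

C, F, AK, BK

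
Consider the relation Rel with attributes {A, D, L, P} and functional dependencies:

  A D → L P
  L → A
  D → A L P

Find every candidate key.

Attribute D never appears on the right-hand side of any dependency, so D must belong to every candidate key.
{D}⁺ = {A, D, L, P}, which is all of the schema, so {D} is the only candidate key.

{D}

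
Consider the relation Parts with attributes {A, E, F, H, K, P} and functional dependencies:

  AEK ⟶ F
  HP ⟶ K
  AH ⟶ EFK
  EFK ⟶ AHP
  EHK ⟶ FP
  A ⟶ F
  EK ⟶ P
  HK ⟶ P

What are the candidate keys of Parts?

{A, H}; {A, E, K}; {E, F, K}; {E, H, K}; {E, H, P}

{A, H}⁺: AH→EFK adds E, F, K; EFK→AHP adds P → {A, E, F, H, K, P}. Minimal: {H}⁺ = {H}; {A}⁺ = {A, F} — none reach the full schema.
{A, E, K}⁺: AEK→F adds F; EFK→AHP adds H, P → {A, E, F, H, K, P}. Minimal: {E, K}⁺ = {E, K, P}; {A, K}⁺ = {A, F, K}; {A, E}⁺ = {A, E, F} — none reach the full schema.
{E, F, K}⁺: EFK→AHP adds A, H, P → {A, E, F, H, K, P}. Minimal: {F, K}⁺ = {F, K}; {E, K}⁺ = {E, K, P}; {E, F}⁺ = {E, F} — none reach the full schema.
{E, H, K}⁺: EHK→FP adds F, P; EFK→AHP adds A → {A, E, F, H, K, P}. Minimal: {H, K}⁺ = {H, K, P}; {E, K}⁺ = {E, K, P}; {E, H}⁺ = {E, H} — none reach the full schema.
{E, H, P}⁺: HP→K adds K; EHK→FP adds F; EFK→AHP adds A → {A, E, F, H, K, P}. Minimal: {H, P}⁺ = {H, K, P}; {E, P}⁺ = {E, P}; {E, H}⁺ = {E, H} — none reach the full schema.
Any other superkey contains one of these as a subset, so there are no further candidate keys.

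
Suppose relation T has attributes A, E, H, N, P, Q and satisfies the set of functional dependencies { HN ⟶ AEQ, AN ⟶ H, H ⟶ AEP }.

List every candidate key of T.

{A, N}, {H, N}

Attribute N never appears on the right-hand side of any dependency, so N must belong to every candidate key.
{N}⁺ = {N}, which is not all of the schema, so we must add further attributes.
{A, N}⁺: AN→H adds H; H→AEP adds E, P; HN→AEQ adds Q → {A, E, H, N, P, Q}. Minimal: {N}⁺ = {N}; {A}⁺ = {A} — none reach the full schema.
{H, N}⁺: HN→AEQ adds A, E, Q; H→AEP adds P → {A, E, H, N, P, Q}. Minimal: {N}⁺ = {N}; {H}⁺ = {A, E, H, P} — none reach the full schema.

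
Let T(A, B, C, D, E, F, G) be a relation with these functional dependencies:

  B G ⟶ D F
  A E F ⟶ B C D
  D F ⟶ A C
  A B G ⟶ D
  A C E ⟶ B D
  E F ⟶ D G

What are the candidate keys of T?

(E, F), (B, E, G), (A, C, E, G)

Attribute E never appears on the right-hand side of any dependency, so E must belong to every candidate key.
{E}⁺ = {E}, which is not all of the schema, so we must add further attributes.
{E, F}⁺: EF→DG adds D, G; DF→AC adds A, C; ACE→BD adds B → {A, B, C, D, E, F, G}. Minimal: {F}⁺ = {F}; {E}⁺ = {E} — none reach the full schema.
{B, E, G}⁺: BG→DF adds D, F; DF→AC adds A, C → {A, B, C, D, E, F, G}. Minimal: {E, G}⁺ = {E, G}; {B, G}⁺ = {A, B, C, D, F, G}; {B, E}⁺ = {B, E} — none reach the full schema.
{A, C, E, G}⁺: ACE→BD adds B, D; BG→DF adds F → {A, B, C, D, E, F, G}. Minimal: {C, E, G}⁺ = {C, E, G}; {A, E, G}⁺ = {A, E, G}; {A, C, G}⁺ = {A, C, G}; … — none reach the full schema.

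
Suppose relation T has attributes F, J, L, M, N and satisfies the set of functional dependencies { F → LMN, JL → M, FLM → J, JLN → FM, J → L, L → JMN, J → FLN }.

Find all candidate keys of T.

F; J; L

{F}⁺: F→LMN adds L, M, N; FLM→J adds J → {F, J, L, M, N}.
{J}⁺: J→L adds L; L→JMN adds M, N; J→FLN adds F → {F, J, L, M, N}.
{L}⁺: L→JMN adds J, M, N; J→FLN adds F → {F, J, L, M, N}.
Any other superkey contains one of these as a subset, so there are no further candidate keys.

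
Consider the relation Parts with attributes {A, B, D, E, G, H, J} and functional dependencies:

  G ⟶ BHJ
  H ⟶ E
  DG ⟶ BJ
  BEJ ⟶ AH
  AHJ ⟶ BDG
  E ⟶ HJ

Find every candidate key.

{G}, {A, E}, {A, H}, {B, E}, {B, H}

{G}⁺: G→BHJ adds B, H, J; H→E adds E; BEJ→AH adds A; AHJ→BDG adds D → {A, B, D, E, G, H, J}.
{A, E}⁺: E→HJ adds H, J; AHJ→BDG adds B, D, G → {A, B, D, E, G, H, J}. Minimal: {E}⁺ = {E, H, J}; {A}⁺ = {A} — none reach the full schema.
{A, H}⁺: H→E adds E; E→HJ adds J; AHJ→BDG adds B, D, G → {A, B, D, E, G, H, J}. Minimal: {H}⁺ = {E, H, J}; {A}⁺ = {A} — none reach the full schema.
{B, E}⁺: E→HJ adds H, J; BEJ→AH adds A; AHJ→BDG adds D, G → {A, B, D, E, G, H, J}. Minimal: {E}⁺ = {E, H, J}; {B}⁺ = {B} — none reach the full schema.
{B, H}⁺: H→E adds E; E→HJ adds J; BEJ→AH adds A; AHJ→BDG adds D, G → {A, B, D, E, G, H, J}. Minimal: {H}⁺ = {E, H, J}; {B}⁺ = {B} — none reach the full schema.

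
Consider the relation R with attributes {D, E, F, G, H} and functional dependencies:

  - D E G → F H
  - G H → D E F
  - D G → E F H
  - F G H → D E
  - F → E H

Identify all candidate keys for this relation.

Attribute G never appears on the right-hand side of any dependency, so G must belong to every candidate key.
{G}⁺ = {G}, which is not all of the schema, so we must add further attributes.
{D, G}⁺: DG→EFH adds E, F, H → {D, E, F, G, H}.
{F, G}⁺: F→EH adds E, H; GH→DEF adds D → {D, E, F, G, H}.
{G, H}⁺: GH→DEF adds D, E, F → {D, E, F, G, H}.
Any other superkey contains one of these as a subset, so there are no further candidate keys.

DG, FG, GH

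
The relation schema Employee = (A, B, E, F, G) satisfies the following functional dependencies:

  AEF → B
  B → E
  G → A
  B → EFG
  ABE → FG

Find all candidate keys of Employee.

B, AEF, EFG

{B}⁺: B→E adds E; B→EFG adds F, G; G→A adds A → {A, B, E, F, G}.
{A, E, F}⁺: AEF→B adds B; B→EFG adds G → {A, B, E, F, G}. Minimal: {E, F}⁺ = {E, F}; {A, F}⁺ = {A, F}; {A, E}⁺ = {A, E} — none reach the full schema.
{E, F, G}⁺: G→A adds A; AEF→B adds B → {A, B, E, F, G}. Minimal: {F, G}⁺ = {A, F, G}; {E, G}⁺ = {A, E, G}; {E, F}⁺ = {E, F} — none reach the full schema.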